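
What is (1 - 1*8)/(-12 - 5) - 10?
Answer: -163/17 ≈ -9.5882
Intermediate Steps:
(1 - 1*8)/(-12 - 5) - 10 = (1 - 8)/(-17) - 10 = -7*(-1/17) - 10 = 7/17 - 10 = -163/17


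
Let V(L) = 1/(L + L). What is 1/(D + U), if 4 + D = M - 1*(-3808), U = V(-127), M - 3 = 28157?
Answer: 254/8118855 ≈ 3.1285e-5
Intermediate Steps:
M = 28160 (M = 3 + 28157 = 28160)
V(L) = 1/(2*L)
U = -1/254 (U = (1/2)/(-127) = (1/2)*(-1/127) = -1/254 ≈ -0.0039370)
D = 31964 (D = -4 + (28160 - 1*(-3808)) = -4 + (28160 + 3808) = -4 + 31968 = 31964)
1/(D + U) = 1/(31964 - 1/254) = 1/(8118855/254) = 254/8118855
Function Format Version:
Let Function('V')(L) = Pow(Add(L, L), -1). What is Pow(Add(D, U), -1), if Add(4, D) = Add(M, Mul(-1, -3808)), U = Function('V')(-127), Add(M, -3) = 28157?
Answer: Rational(254, 8118855) ≈ 3.1285e-5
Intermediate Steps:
M = 28160 (M = Add(3, 28157) = 28160)
Function('V')(L) = Mul(Rational(1, 2), Pow(L, -1)) (Function('V')(L) = Pow(Mul(2, L), -1) = Mul(Rational(1, 2), Pow(L, -1)))
U = Rational(-1, 254) (U = Mul(Rational(1, 2), Pow(-127, -1)) = Mul(Rational(1, 2), Rational(-1, 127)) = Rational(-1, 254) ≈ -0.0039370)
D = 31964 (D = Add(-4, Add(28160, Mul(-1, -3808))) = Add(-4, Add(28160, 3808)) = Add(-4, 31968) = 31964)
Pow(Add(D, U), -1) = Pow(Add(31964, Rational(-1, 254)), -1) = Pow(Rational(8118855, 254), -1) = Rational(254, 8118855)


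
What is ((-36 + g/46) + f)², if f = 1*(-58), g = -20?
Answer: 4717584/529 ≈ 8917.9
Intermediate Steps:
f = -58
((-36 + g/46) + f)² = ((-36 - 20/46) - 58)² = ((-36 - 20*1/46) - 58)² = ((-36 - 10/23) - 58)² = (-838/23 - 58)² = (-2172/23)² = 4717584/529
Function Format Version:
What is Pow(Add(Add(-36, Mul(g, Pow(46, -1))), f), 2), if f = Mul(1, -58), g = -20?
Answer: Rational(4717584, 529) ≈ 8917.9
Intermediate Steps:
f = -58
Pow(Add(Add(-36, Mul(g, Pow(46, -1))), f), 2) = Pow(Add(Add(-36, Mul(-20, Pow(46, -1))), -58), 2) = Pow(Add(Add(-36, Mul(-20, Rational(1, 46))), -58), 2) = Pow(Add(Add(-36, Rational(-10, 23)), -58), 2) = Pow(Add(Rational(-838, 23), -58), 2) = Pow(Rational(-2172, 23), 2) = Rational(4717584, 529)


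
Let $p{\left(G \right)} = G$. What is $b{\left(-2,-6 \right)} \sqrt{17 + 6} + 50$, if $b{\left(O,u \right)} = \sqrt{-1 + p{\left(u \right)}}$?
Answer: $50 + i \sqrt{161} \approx 50.0 + 12.689 i$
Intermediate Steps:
$b{\left(O,u \right)} = \sqrt{-1 + u}$
$b{\left(-2,-6 \right)} \sqrt{17 + 6} + 50 = \sqrt{-1 - 6} \sqrt{17 + 6} + 50 = \sqrt{-7} \sqrt{23} + 50 = i \sqrt{7} \sqrt{23} + 50 = i \sqrt{161} + 50 = 50 + i \sqrt{161}$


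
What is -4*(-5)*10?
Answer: 200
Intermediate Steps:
-4*(-5)*10 = 20*10 = 200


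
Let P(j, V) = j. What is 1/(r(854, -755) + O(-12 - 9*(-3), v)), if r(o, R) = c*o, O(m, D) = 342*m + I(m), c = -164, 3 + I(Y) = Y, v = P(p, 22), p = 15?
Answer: -1/134914 ≈ -7.4121e-6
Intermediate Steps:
v = 15
I(Y) = -3 + Y
O(m, D) = -3 + 343*m (O(m, D) = 342*m + (-3 + m) = -3 + 343*m)
r(o, R) = -164*o
1/(r(854, -755) + O(-12 - 9*(-3), v)) = 1/(-164*854 + (-3 + 343*(-12 - 9*(-3)))) = 1/(-140056 + (-3 + 343*(-12 + 27))) = 1/(-140056 + (-3 + 343*15)) = 1/(-140056 + (-3 + 5145)) = 1/(-140056 + 5142) = 1/(-134914) = -1/134914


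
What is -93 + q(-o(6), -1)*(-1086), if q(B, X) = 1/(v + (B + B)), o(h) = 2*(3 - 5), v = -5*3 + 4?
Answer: 269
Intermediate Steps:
v = -11 (v = -15 + 4 = -11)
o(h) = -4 (o(h) = 2*(-2) = -4)
q(B, X) = 1/(-11 + 2*B) (q(B, X) = 1/(-11 + (B + B)) = 1/(-11 + 2*B))
-93 + q(-o(6), -1)*(-1086) = -93 - 1086/(-11 + 2*(-1*(-4))) = -93 - 1086/(-11 + 2*4) = -93 - 1086/(-11 + 8) = -93 - 1086/(-3) = -93 - ⅓*(-1086) = -93 + 362 = 269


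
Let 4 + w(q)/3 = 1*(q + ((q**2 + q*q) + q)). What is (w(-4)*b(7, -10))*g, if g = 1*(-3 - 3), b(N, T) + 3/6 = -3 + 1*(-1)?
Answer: 1620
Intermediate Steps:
w(q) = -12 + 6*q + 6*q**2 (w(q) = -12 + 3*(1*(q + ((q**2 + q*q) + q))) = -12 + 3*(1*(q + ((q**2 + q**2) + q))) = -12 + 3*(1*(q + (2*q**2 + q))) = -12 + 3*(1*(q + (q + 2*q**2))) = -12 + 3*(1*(2*q + 2*q**2)) = -12 + 3*(2*q + 2*q**2) = -12 + (6*q + 6*q**2) = -12 + 6*q + 6*q**2)
b(N, T) = -9/2 (b(N, T) = -1/2 + (-3 + 1*(-1)) = -1/2 + (-3 - 1) = -1/2 - 4 = -9/2)
g = -6 (g = 1*(-6) = -6)
(w(-4)*b(7, -10))*g = ((-12 + 6*(-4) + 6*(-4)**2)*(-9/2))*(-6) = ((-12 - 24 + 6*16)*(-9/2))*(-6) = ((-12 - 24 + 96)*(-9/2))*(-6) = (60*(-9/2))*(-6) = -270*(-6) = 1620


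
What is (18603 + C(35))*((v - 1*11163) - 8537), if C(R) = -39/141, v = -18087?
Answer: -33038232136/47 ≈ -7.0294e+8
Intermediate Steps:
C(R) = -13/47 (C(R) = -39*1/141 = -13/47)
(18603 + C(35))*((v - 1*11163) - 8537) = (18603 - 13/47)*((-18087 - 1*11163) - 8537) = 874328*((-18087 - 11163) - 8537)/47 = 874328*(-29250 - 8537)/47 = (874328/47)*(-37787) = -33038232136/47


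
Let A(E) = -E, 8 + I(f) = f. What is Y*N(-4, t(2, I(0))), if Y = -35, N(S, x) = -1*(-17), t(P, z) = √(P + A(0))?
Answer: -595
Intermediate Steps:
I(f) = -8 + f
t(P, z) = √P (t(P, z) = √(P - 1*0) = √(P + 0) = √P)
N(S, x) = 17
Y*N(-4, t(2, I(0))) = -35*17 = -595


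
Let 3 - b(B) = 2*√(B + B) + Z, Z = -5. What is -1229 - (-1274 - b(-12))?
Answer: 53 - 4*I*√6 ≈ 53.0 - 9.798*I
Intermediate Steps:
b(B) = 8 - 2*√2*√B (b(B) = 3 - (2*√(B + B) - 5) = 3 - (2*√(2*B) - 5) = 3 - (2*(√2*√B) - 5) = 3 - (2*√2*√B - 5) = 3 - (-5 + 2*√2*√B) = 3 + (5 - 2*√2*√B) = 8 - 2*√2*√B)
-1229 - (-1274 - b(-12)) = -1229 - (-1274 - (8 - 2*√2*√(-12))) = -1229 - (-1274 - (8 - 2*√2*2*I*√3)) = -1229 - (-1274 - (8 - 4*I*√6)) = -1229 - (-1274 + (-8 + 4*I*√6)) = -1229 - (-1282 + 4*I*√6) = -1229 + (1282 - 4*I*√6) = 53 - 4*I*√6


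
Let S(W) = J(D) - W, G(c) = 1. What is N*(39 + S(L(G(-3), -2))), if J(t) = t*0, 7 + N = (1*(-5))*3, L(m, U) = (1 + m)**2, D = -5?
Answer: -770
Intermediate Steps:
N = -22 (N = -7 + (1*(-5))*3 = -7 - 5*3 = -7 - 15 = -22)
J(t) = 0
S(W) = -W (S(W) = 0 - W = -W)
N*(39 + S(L(G(-3), -2))) = -22*(39 - (1 + 1)**2) = -22*(39 - 1*2**2) = -22*(39 - 1*4) = -22*(39 - 4) = -22*35 = -770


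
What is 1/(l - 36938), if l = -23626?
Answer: -1/60564 ≈ -1.6511e-5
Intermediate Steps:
1/(l - 36938) = 1/(-23626 - 36938) = 1/(-60564) = -1/60564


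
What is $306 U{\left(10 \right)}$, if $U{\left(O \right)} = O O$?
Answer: $30600$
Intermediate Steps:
$U{\left(O \right)} = O^{2}$
$306 U{\left(10 \right)} = 306 \cdot 10^{2} = 306 \cdot 100 = 30600$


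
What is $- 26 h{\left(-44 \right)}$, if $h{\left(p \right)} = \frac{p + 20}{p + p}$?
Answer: $- \frac{78}{11} \approx -7.0909$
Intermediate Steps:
$h{\left(p \right)} = \frac{20 + p}{2 p}$
$- 26 h{\left(-44 \right)} = - 26 \frac{20 - 44}{2 \left(-44\right)} = - 26 \cdot \frac{1}{2} \left(- \frac{1}{44}\right) \left(-24\right) = \left(-26\right) \frac{3}{11} = - \frac{78}{11}$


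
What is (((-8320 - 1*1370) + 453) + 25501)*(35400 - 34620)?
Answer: 12685920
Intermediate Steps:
(((-8320 - 1*1370) + 453) + 25501)*(35400 - 34620) = (((-8320 - 1370) + 453) + 25501)*780 = ((-9690 + 453) + 25501)*780 = (-9237 + 25501)*780 = 16264*780 = 12685920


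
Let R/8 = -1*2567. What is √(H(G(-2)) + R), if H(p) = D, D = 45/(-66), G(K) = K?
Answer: I*√9939754/22 ≈ 143.31*I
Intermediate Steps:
D = -15/22 (D = 45*(-1/66) = -15/22 ≈ -0.68182)
H(p) = -15/22
R = -20536 (R = 8*(-1*2567) = 8*(-2567) = -20536)
√(H(G(-2)) + R) = √(-15/22 - 20536) = √(-451807/22) = I*√9939754/22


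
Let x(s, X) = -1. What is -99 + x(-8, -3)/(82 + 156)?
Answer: -23563/238 ≈ -99.004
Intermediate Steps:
-99 + x(-8, -3)/(82 + 156) = -99 - 1/(82 + 156) = -99 - 1/238 = -23563/238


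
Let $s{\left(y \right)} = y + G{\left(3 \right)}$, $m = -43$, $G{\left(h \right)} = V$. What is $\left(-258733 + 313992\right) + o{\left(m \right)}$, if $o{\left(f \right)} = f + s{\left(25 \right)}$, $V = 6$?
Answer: $55247$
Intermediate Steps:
$G{\left(h \right)} = 6$
$s{\left(y \right)} = 6 + y$ ($s{\left(y \right)} = y + 6 = 6 + y$)
$o{\left(f \right)} = 31 + f$ ($o{\left(f \right)} = f + \left(6 + 25\right) = f + 31 = 31 + f$)
$\left(-258733 + 313992\right) + o{\left(m \right)} = \left(-258733 + 313992\right) + \left(31 - 43\right) = 55259 - 12 = 55247$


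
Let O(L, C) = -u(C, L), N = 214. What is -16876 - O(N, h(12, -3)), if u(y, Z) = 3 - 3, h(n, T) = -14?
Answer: -16876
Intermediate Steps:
u(y, Z) = 0
O(L, C) = 0 (O(L, C) = -1*0 = 0)
-16876 - O(N, h(12, -3)) = -16876 - 1*0 = -16876 + 0 = -16876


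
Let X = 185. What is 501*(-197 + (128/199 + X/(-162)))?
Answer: -1063283155/10746 ≈ -98947.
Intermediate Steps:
501*(-197 + (128/199 + X/(-162))) = 501*(-197 + (128/199 + 185/(-162))) = 501*(-197 + (128*(1/199) + 185*(-1/162))) = 501*(-197 + (128/199 - 185/162)) = 501*(-197 - 16079/32238) = 501*(-6366965/32238) = -1063283155/10746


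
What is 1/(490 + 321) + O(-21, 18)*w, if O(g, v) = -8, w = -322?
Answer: 2089137/811 ≈ 2576.0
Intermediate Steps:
1/(490 + 321) + O(-21, 18)*w = 1/(490 + 321) - 8*(-322) = 1/811 + 2576 = 2089137/811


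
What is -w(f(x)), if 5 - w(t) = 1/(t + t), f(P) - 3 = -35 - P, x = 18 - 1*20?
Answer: -301/60 ≈ -5.0167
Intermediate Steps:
x = -2 (x = 18 - 20 = -2)
f(P) = -32 - P (f(P) = 3 + (-35 - P) = -32 - P)
w(t) = 5 - 1/(2*t) (w(t) = 5 - 1/(t + t) = 5 - 1/(2*t))
-w(f(x)) = -(5 - 1/(2*(-32 - 1*(-2)))) = -(5 - 1/(2*(-32 + 2))) = -(5 - ½/(-30)) = -(5 - ½*(-1/30)) = -(5 + 1/60) = -1*301/60 = -301/60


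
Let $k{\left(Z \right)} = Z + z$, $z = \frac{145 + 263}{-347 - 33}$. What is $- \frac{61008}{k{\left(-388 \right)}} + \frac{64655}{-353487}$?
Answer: $\frac{1023168018505}{6532793247} \approx 156.62$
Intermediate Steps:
$z = - \frac{102}{95}$ ($z = \frac{408}{-380} = 408 \left(- \frac{1}{380}\right) = - \frac{102}{95} \approx -1.0737$)
$k{\left(Z \right)} = - \frac{102}{95} + Z$ ($k{\left(Z \right)} = Z - \frac{102}{95} = - \frac{102}{95} + Z$)
$- \frac{61008}{k{\left(-388 \right)}} + \frac{64655}{-353487} = - \frac{61008}{- \frac{102}{95} - 388} + \frac{64655}{-353487} = - \frac{61008}{- \frac{36962}{95}} + 64655 \left(- \frac{1}{353487}\right) = \left(-61008\right) \left(- \frac{95}{36962}\right) - \frac{64655}{353487} = \frac{2897880}{18481} - \frac{64655}{353487} = \frac{1023168018505}{6532793247}$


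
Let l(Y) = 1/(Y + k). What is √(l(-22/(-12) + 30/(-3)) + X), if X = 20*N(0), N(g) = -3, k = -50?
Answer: I*√7310154/349 ≈ 7.7471*I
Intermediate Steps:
l(Y) = 1/(-50 + Y) (l(Y) = 1/(Y - 50) = 1/(-50 + Y))
X = -60 (X = 20*(-3) = -60)
√(l(-22/(-12) + 30/(-3)) + X) = √(1/(-50 + (-22/(-12) + 30/(-3))) - 60) = √(1/(-50 + (-22*(-1/12) + 30*(-⅓))) - 60) = √(1/(-50 + (11/6 - 10)) - 60) = √(1/(-50 - 49/6) - 60) = √(1/(-349/6) - 60) = √(-6/349 - 60) = √(-20946/349) = I*√7310154/349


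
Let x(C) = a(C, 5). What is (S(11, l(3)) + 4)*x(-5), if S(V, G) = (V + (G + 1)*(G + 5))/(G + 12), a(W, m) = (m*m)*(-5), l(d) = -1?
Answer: -625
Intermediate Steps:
a(W, m) = -5*m**2 (a(W, m) = m**2*(-5) = -5*m**2)
S(V, G) = (V + (1 + G)*(5 + G))/(12 + G)
x(C) = -125 (x(C) = -5*5**2 = -5*25 = -125)
(S(11, l(3)) + 4)*x(-5) = ((5 + 11 + (-1)**2 + 6*(-1))/(12 - 1) + 4)*(-125) = ((5 + 11 + 1 - 6)/11 + 4)*(-125) = ((1/11)*11 + 4)*(-125) = (1 + 4)*(-125) = 5*(-125) = -625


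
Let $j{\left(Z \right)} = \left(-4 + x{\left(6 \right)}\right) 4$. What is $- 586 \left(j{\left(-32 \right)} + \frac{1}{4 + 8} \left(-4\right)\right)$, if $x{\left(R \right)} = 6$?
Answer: $- \frac{13478}{3} \approx -4492.7$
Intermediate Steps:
$j{\left(Z \right)} = 8$ ($j{\left(Z \right)} = \left(-4 + 6\right) 4 = 2 \cdot 4 = 8$)
$- 586 \left(j{\left(-32 \right)} + \frac{1}{4 + 8} \left(-4\right)\right) = - 586 \left(8 + \frac{1}{4 + 8} \left(-4\right)\right) = - 586 \left(8 + \frac{1}{12} \left(-4\right)\right) = - 586 \left(8 - \frac{1}{3}\right) = \left(-586\right) \frac{23}{3} = - \frac{13478}{3}$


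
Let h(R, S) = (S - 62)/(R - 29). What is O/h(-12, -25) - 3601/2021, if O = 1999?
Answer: 165325852/175827 ≈ 940.28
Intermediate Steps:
h(R, S) = (-62 + S)/(-29 + R)
O/h(-12, -25) - 3601/2021 = 1999/(((-62 - 25)/(-29 - 12))) - 3601/2021 = 1999/((-87/(-41))) - 3601*1/2021 = 1999/((-1/41*(-87))) - 3601/2021 = 1999/(87/41) - 3601/2021 = 1999*(41/87) - 3601/2021 = 81959/87 - 3601/2021 = 165325852/175827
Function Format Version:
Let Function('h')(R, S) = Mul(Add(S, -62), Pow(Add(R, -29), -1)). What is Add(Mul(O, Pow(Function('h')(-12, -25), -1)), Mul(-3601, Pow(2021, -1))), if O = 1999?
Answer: Rational(165325852, 175827) ≈ 940.28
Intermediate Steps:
Function('h')(R, S) = Mul(Pow(Add(-29, R), -1), Add(-62, S)) (Function('h')(R, S) = Mul(Add(-62, S), Pow(Add(-29, R), -1)) = Mul(Pow(Add(-29, R), -1), Add(-62, S)))
Add(Mul(O, Pow(Function('h')(-12, -25), -1)), Mul(-3601, Pow(2021, -1))) = Add(Mul(1999, Pow(Mul(Pow(Add(-29, -12), -1), Add(-62, -25)), -1)), Mul(-3601, Pow(2021, -1))) = Add(Mul(1999, Pow(Mul(Pow(-41, -1), -87), -1)), Mul(-3601, Rational(1, 2021))) = Add(Mul(1999, Pow(Mul(Rational(-1, 41), -87), -1)), Rational(-3601, 2021)) = Add(Mul(1999, Pow(Rational(87, 41), -1)), Rational(-3601, 2021)) = Add(Mul(1999, Rational(41, 87)), Rational(-3601, 2021)) = Add(Rational(81959, 87), Rational(-3601, 2021)) = Rational(165325852, 175827)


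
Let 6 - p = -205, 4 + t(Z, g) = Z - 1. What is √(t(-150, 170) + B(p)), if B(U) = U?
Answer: 2*√14 ≈ 7.4833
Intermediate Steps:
t(Z, g) = -5 + Z (t(Z, g) = -4 + (Z - 1) = -4 + (-1 + Z) = -5 + Z)
p = 211 (p = 6 - 1*(-205) = 6 + 205 = 211)
√(t(-150, 170) + B(p)) = √((-5 - 150) + 211) = √(-155 + 211) = √56 = 2*√14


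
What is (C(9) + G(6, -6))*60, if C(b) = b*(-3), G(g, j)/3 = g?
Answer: -540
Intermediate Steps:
G(g, j) = 3*g
C(b) = -3*b
(C(9) + G(6, -6))*60 = (-3*9 + 3*6)*60 = (-27 + 18)*60 = -9*60 = -540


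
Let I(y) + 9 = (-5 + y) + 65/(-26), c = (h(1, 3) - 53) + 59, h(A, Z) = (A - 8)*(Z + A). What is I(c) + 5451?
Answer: 10825/2 ≈ 5412.5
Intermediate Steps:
h(A, Z) = (-8 + A)*(A + Z)
c = -22 (c = ((1**2 - 8*1 - 8*3 + 1*3) - 53) + 59 = ((1 - 8 - 24 + 3) - 53) + 59 = (-28 - 53) + 59 = -81 + 59 = -22)
I(y) = -33/2 + y (I(y) = -9 + ((-5 + y) + 65/(-26)) = -9 + ((-5 + y) + 65*(-1/26)) = -9 + ((-5 + y) - 5/2) = -9 + (-15/2 + y) = -33/2 + y)
I(c) + 5451 = (-33/2 - 22) + 5451 = -77/2 + 5451 = 10825/2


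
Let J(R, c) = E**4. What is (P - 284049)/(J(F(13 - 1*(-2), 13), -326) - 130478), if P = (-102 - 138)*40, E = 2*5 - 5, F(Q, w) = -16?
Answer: 293649/129853 ≈ 2.2614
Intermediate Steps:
E = 5 (E = 10 - 5 = 5)
P = -9600 (P = -240*40 = -9600)
J(R, c) = 625 (J(R, c) = 5**4 = 625)
(P - 284049)/(J(F(13 - 1*(-2), 13), -326) - 130478) = (-9600 - 284049)/(625 - 130478) = -293649/(-129853) = -293649*(-1/129853) = 293649/129853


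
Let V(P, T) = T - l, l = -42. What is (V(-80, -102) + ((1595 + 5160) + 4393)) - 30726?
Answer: -19638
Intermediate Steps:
V(P, T) = 42 + T (V(P, T) = T - 1*(-42) = T + 42 = 42 + T)
(V(-80, -102) + ((1595 + 5160) + 4393)) - 30726 = ((42 - 102) + ((1595 + 5160) + 4393)) - 30726 = (-60 + (6755 + 4393)) - 30726 = (-60 + 11148) - 30726 = 11088 - 30726 = -19638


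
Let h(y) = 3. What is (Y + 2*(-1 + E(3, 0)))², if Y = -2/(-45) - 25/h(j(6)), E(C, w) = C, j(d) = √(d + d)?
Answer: 37249/2025 ≈ 18.395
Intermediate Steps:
j(d) = √2*√d (j(d) = √(2*d) = √2*√d)
Y = -373/45 (Y = -2/(-45) - 25/3 = -2*(-1/45) - 25*⅓ = 2/45 - 25/3 = -373/45 ≈ -8.2889)
(Y + 2*(-1 + E(3, 0)))² = (-373/45 + 2*(-1 + 3))² = (-373/45 + 2*2)² = (-373/45 + 4)² = (-193/45)² = 37249/2025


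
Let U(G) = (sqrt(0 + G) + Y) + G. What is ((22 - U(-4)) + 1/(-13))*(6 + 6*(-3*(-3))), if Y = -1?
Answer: 21000/13 - 120*I ≈ 1615.4 - 120.0*I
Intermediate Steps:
U(G) = -1 + G + sqrt(G) (U(G) = (sqrt(0 + G) - 1) + G = (sqrt(G) - 1) + G = (-1 + sqrt(G)) + G = -1 + G + sqrt(G))
((22 - U(-4)) + 1/(-13))*(6 + 6*(-3*(-3))) = ((22 - (-1 - 4 + sqrt(-4))) + 1/(-13))*(6 + 6*(-3*(-3))) = ((22 - (-1 - 4 + 2*I)) - 1/13)*(6 + 6*9) = ((22 - (-5 + 2*I)) - 1/13)*(6 + 54) = ((22 + (5 - 2*I)) - 1/13)*60 = ((27 - 2*I) - 1/13)*60 = (350/13 - 2*I)*60 = 21000/13 - 120*I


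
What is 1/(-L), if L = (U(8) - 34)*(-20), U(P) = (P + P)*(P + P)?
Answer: 1/4440 ≈ 0.00022523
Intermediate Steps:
U(P) = 4*P**2 (U(P) = (2*P)*(2*P) = 4*P**2)
L = -4440 (L = (4*8**2 - 34)*(-20) = (4*64 - 34)*(-20) = (256 - 34)*(-20) = 222*(-20) = -4440)
1/(-L) = 1/(-1*(-4440)) = 1/4440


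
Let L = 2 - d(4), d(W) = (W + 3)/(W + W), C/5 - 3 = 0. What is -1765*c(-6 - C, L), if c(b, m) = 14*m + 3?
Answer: -132375/4 ≈ -33094.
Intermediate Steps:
C = 15 (C = 15 + 5*0 = 15 + 0 = 15)
d(W) = (3 + W)/(2*W) (d(W) = (3 + W)/((2*W)) = (3 + W)*(1/(2*W)) = (3 + W)/(2*W))
L = 9/8 (L = 2 - (3 + 4)/(2*4) = 2 - 7/(2*4) = 2 - 1*7/8 = 2 - 7/8 = 9/8 ≈ 1.1250)
c(b, m) = 3 + 14*m
-1765*c(-6 - C, L) = -1765*(3 + 14*(9/8)) = -1765*(3 + 63/4) = -1765*75/4 = -132375/4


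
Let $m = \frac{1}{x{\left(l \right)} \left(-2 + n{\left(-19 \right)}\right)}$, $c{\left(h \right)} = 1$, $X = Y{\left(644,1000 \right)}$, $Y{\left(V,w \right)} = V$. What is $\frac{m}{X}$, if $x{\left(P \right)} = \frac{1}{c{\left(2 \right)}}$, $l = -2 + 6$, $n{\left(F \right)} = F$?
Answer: $- \frac{1}{13524} \approx -7.3943 \cdot 10^{-5}$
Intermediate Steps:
$X = 644$
$l = 4$
$x{\left(P \right)} = 1$ ($x{\left(P \right)} = 1^{-1} = 1$)
$m = - \frac{1}{21}$ ($m = \frac{1}{1 \left(-2 - 19\right)} = \frac{1}{1 \left(-21\right)} = \frac{1}{-21} = - \frac{1}{21} \approx -0.047619$)
$\frac{m}{X} = - \frac{1}{21 \cdot 644} = \left(- \frac{1}{21}\right) \frac{1}{644} = - \frac{1}{13524}$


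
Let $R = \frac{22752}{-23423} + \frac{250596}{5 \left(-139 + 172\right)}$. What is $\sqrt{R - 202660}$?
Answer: $\frac{4 i \sqrt{20863811280003835}}{1288265} \approx 448.49 i$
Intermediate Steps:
$R = \frac{1955318676}{1288265}$ ($R = 22752 \left(- \frac{1}{23423}\right) + \frac{250596}{5 \cdot 33} = - \frac{22752}{23423} + \frac{250596}{165} = - \frac{22752}{23423} + 250596 \cdot \frac{1}{165} = - \frac{22752}{23423} + \frac{83532}{55} = \frac{1955318676}{1288265} \approx 1517.8$)
$\sqrt{R - 202660} = \sqrt{\frac{1955318676}{1288265} - 202660} = \sqrt{- \frac{259124466224}{1288265}} = \frac{4 i \sqrt{20863811280003835}}{1288265}$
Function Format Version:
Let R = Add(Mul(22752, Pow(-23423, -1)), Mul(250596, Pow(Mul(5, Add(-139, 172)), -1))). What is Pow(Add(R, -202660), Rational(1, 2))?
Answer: Mul(Rational(4, 1288265), I, Pow(20863811280003835, Rational(1, 2))) ≈ Mul(448.49, I)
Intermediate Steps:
R = Rational(1955318676, 1288265) (R = Add(Mul(22752, Rational(-1, 23423)), Mul(250596, Pow(Mul(5, 33), -1))) = Add(Rational(-22752, 23423), Mul(250596, Pow(165, -1))) = Add(Rational(-22752, 23423), Mul(250596, Rational(1, 165))) = Add(Rational(-22752, 23423), Rational(83532, 55)) = Rational(1955318676, 1288265) ≈ 1517.8)
Pow(Add(R, -202660), Rational(1, 2)) = Pow(Add(Rational(1955318676, 1288265), -202660), Rational(1, 2)) = Pow(Rational(-259124466224, 1288265), Rational(1, 2)) = Mul(Rational(4, 1288265), I, Pow(20863811280003835, Rational(1, 2)))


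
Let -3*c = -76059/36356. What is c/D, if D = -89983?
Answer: -25353/3271421948 ≈ -7.7498e-6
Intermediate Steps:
c = 25353/36356 (c = -(-25353)/36356 = -⅓*(-76059/36356) = 25353/36356 ≈ 0.69735)
c/D = (25353/36356)/(-89983) = (25353/36356)*(-1/89983) = -25353/3271421948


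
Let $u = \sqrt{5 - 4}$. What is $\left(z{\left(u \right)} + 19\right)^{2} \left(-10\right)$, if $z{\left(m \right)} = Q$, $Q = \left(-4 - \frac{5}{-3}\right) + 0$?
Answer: $- \frac{25000}{9} \approx -2777.8$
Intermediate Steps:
$u = 1$ ($u = \sqrt{1} = 1$)
$Q = - \frac{7}{3}$ ($Q = \left(-4 - - \frac{5}{3}\right) + 0 = \left(-4 + \frac{5}{3}\right) + 0 = - \frac{7}{3} + 0 = - \frac{7}{3} \approx -2.3333$)
$z{\left(m \right)} = - \frac{7}{3}$
$\left(z{\left(u \right)} + 19\right)^{2} \left(-10\right) = \left(- \frac{7}{3} + 19\right)^{2} \left(-10\right) = \left(\frac{50}{3}\right)^{2} \left(-10\right) = \frac{2500}{9} \left(-10\right) = - \frac{25000}{9}$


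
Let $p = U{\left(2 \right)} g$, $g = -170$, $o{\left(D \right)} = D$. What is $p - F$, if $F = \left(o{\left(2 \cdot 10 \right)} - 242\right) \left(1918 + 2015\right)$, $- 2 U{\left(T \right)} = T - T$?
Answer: $873126$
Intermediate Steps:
$U{\left(T \right)} = 0$ ($U{\left(T \right)} = - \frac{T - T}{2} = \left(- \frac{1}{2}\right) 0 = 0$)
$F = -873126$ ($F = \left(2 \cdot 10 - 242\right) \left(1918 + 2015\right) = \left(20 - 242\right) 3933 = \left(-222\right) 3933 = -873126$)
$p = 0$ ($p = 0 \left(-170\right) = 0$)
$p - F = 0 - -873126 = 0 + 873126 = 873126$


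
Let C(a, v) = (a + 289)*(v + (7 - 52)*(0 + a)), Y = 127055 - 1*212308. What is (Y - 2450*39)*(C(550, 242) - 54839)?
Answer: 3727624671953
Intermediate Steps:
Y = -85253 (Y = 127055 - 212308 = -85253)
C(a, v) = (289 + a)*(v - 45*a)
(Y - 2450*39)*(C(550, 242) - 54839) = (-85253 - 2450*39)*((-13005*550 - 45*550**2 + 289*242 + 550*242) - 54839) = (-85253 - 95550)*((-7152750 - 45*302500 + 69938 + 133100) - 54839) = -180803*((-7152750 - 13612500 + 69938 + 133100) - 54839) = -180803*(-20562212 - 54839) = -180803*(-20617051) = 3727624671953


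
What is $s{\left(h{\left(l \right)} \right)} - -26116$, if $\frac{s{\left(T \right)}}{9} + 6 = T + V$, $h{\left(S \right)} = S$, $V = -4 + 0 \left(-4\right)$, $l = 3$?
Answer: $26053$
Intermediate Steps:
$V = -4$ ($V = -4 + 0 = -4$)
$s{\left(T \right)} = -90 + 9 T$ ($s{\left(T \right)} = -54 + 9 \left(T - 4\right) = -54 + 9 \left(-4 + T\right) = -54 + \left(-36 + 9 T\right) = -90 + 9 T$)
$s{\left(h{\left(l \right)} \right)} - -26116 = \left(-90 + 9 \cdot 3\right) - -26116 = \left(-90 + 27\right) + 26116 = -63 + 26116 = 26053$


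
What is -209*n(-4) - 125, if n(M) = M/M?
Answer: -334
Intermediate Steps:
n(M) = 1
-209*n(-4) - 125 = -209*1 - 125 = -209 - 125 = -334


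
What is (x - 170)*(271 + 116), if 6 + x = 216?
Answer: 15480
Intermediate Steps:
x = 210 (x = -6 + 216 = 210)
(x - 170)*(271 + 116) = (210 - 170)*(271 + 116) = 40*387 = 15480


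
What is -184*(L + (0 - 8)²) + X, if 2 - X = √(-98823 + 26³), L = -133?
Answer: 12698 - I*√81247 ≈ 12698.0 - 285.04*I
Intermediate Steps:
X = 2 - I*√81247 (X = 2 - √(-98823 + 26³) = 2 - √(-98823 + 17576) = 2 - √(-81247) = 2 - I*√81247 ≈ 2.0 - 285.04*I)
-184*(L + (0 - 8)²) + X = -184*(-133 + (0 - 8)²) + (2 - I*√81247) = -184*(-133 + (-8)²) + (2 - I*√81247) = -184*(-133 + 64) + (2 - I*√81247) = -184*(-69) + (2 - I*√81247) = -1*(-12696) + (2 - I*√81247) = 12696 + (2 - I*√81247) = 12698 - I*√81247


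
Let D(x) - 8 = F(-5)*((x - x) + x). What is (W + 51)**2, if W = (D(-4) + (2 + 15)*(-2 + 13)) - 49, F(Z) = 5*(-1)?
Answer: 47089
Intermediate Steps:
F(Z) = -5
D(x) = 8 - 5*x (D(x) = 8 - 5*((x - x) + x) = 8 - 5*(0 + x) = 8 - 5*x)
W = 166 (W = ((8 - 5*(-4)) + (2 + 15)*(-2 + 13)) - 49 = ((8 + 20) + 17*11) - 49 = (28 + 187) - 49 = 215 - 49 = 166)
(W + 51)**2 = (166 + 51)**2 = 217**2 = 47089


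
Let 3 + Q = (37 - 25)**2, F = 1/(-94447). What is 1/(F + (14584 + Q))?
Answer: 94447/1390732074 ≈ 6.7912e-5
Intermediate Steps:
F = -1/94447 ≈ -1.0588e-5
Q = 141 (Q = -3 + (37 - 25)**2 = -3 + 12**2 = -3 + 144 = 141)
1/(F + (14584 + Q)) = 1/(-1/94447 + (14584 + 141)) = 1/(-1/94447 + 14725) = 1/(1390732074/94447) = 94447/1390732074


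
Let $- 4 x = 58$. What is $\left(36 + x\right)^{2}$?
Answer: $\frac{1849}{4} \approx 462.25$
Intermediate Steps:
$x = - \frac{29}{2}$ ($x = \left(- \frac{1}{4}\right) 58 = - \frac{29}{2} \approx -14.5$)
$\left(36 + x\right)^{2} = \left(36 - \frac{29}{2}\right)^{2} = \left(\frac{43}{2}\right)^{2} = \frac{1849}{4}$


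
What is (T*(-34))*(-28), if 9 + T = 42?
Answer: 31416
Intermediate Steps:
T = 33 (T = -9 + 42 = 33)
(T*(-34))*(-28) = (33*(-34))*(-28) = -1122*(-28) = 31416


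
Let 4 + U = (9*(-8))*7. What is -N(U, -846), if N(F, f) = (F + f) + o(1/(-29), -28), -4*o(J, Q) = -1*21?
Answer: 5395/4 ≈ 1348.8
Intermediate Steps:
U = -508 (U = -4 + (9*(-8))*7 = -4 - 72*7 = -4 - 504 = -508)
o(J, Q) = 21/4 (o(J, Q) = -(-1)*21/4 = -¼*(-21) = 21/4)
N(F, f) = 21/4 + F + f (N(F, f) = (F + f) + 21/4 = 21/4 + F + f)
-N(U, -846) = -(21/4 - 508 - 846) = -1*(-5395/4) = 5395/4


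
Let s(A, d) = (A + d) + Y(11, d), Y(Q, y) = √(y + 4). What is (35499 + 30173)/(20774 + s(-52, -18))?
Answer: 679836544/214327815 - 32836*I*√14/214327815 ≈ 3.1719 - 0.00057324*I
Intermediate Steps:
Y(Q, y) = √(4 + y)
s(A, d) = A + d + √(4 + d) (s(A, d) = (A + d) + √(4 + d) = A + d + √(4 + d))
(35499 + 30173)/(20774 + s(-52, -18)) = (35499 + 30173)/(20774 + (-52 - 18 + √(4 - 18))) = 65672/(20774 + (-52 - 18 + √(-14))) = 65672/(20774 + (-52 - 18 + I*√14)) = 65672/(20774 + (-70 + I*√14)) = 65672/(20704 + I*√14)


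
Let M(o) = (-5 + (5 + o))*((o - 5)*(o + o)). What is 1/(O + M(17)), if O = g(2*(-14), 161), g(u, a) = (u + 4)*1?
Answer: 1/6912 ≈ 0.00014468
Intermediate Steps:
g(u, a) = 4 + u (g(u, a) = (4 + u)*1 = 4 + u)
M(o) = 2*o²*(-5 + o) (M(o) = o*((-5 + o)*(2*o)) = o*(2*o*(-5 + o)) = 2*o²*(-5 + o))
O = -24 (O = 4 + 2*(-14) = 4 - 28 = -24)
1/(O + M(17)) = 1/(-24 + 2*17²*(-5 + 17)) = 1/(-24 + 2*289*12) = 1/(-24 + 6936) = 1/6912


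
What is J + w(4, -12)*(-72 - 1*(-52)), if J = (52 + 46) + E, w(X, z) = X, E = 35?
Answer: 53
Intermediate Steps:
J = 133 (J = (52 + 46) + 35 = 98 + 35 = 133)
J + w(4, -12)*(-72 - 1*(-52)) = 133 + 4*(-72 - 1*(-52)) = 133 + 4*(-72 + 52) = 133 + 4*(-20) = 133 - 80 = 53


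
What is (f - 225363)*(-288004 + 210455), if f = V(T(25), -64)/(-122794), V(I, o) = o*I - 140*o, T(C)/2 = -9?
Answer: 1073015824683683/61397 ≈ 1.7477e+10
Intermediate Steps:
T(C) = -18 (T(C) = 2*(-9) = -18)
V(I, o) = -140*o + I*o (V(I, o) = I*o - 140*o = -140*o + I*o)
f = -5056/61397 (f = -64*(-140 - 18)/(-122794) = -64*(-158)*(-1/122794) = 10112*(-1/122794) = -5056/61397 ≈ -0.082349)
(f - 225363)*(-288004 + 210455) = (-5056/61397 - 225363)*(-288004 + 210455) = -13836617167/61397*(-77549) = 1073015824683683/61397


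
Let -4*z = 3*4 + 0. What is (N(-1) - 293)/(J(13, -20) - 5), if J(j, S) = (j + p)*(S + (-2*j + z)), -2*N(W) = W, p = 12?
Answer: 39/164 ≈ 0.23780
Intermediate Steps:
z = -3 (z = -(3*4 + 0)/4 = -(12 + 0)/4 = -¼*12 = -3)
N(W) = -W/2
J(j, S) = (12 + j)*(-3 + S - 2*j) (J(j, S) = (j + 12)*(S + (-2*j - 3)) = (12 + j)*(S + (-3 - 2*j)) = (12 + j)*(-3 + S - 2*j))
(N(-1) - 293)/(J(13, -20) - 5) = (-½*(-1) - 293)/((-36 - 27*13 - 2*13² + 12*(-20) - 20*13) - 5) = (½ - 293)/((-36 - 351 - 2*169 - 240 - 260) - 5) = -585/(2*((-36 - 351 - 338 - 240 - 260) - 5)) = -585/(2*(-1225 - 5)) = -585/2/(-1230) = -585/2*(-1/1230) = 39/164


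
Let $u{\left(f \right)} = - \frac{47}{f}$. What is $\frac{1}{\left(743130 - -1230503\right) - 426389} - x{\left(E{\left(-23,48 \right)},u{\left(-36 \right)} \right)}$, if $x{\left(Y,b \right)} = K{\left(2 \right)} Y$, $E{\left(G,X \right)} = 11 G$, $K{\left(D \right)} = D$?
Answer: $\frac{782905465}{1547244} \approx 506.0$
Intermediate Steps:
$x{\left(Y,b \right)} = 2 Y$
$\frac{1}{\left(743130 - -1230503\right) - 426389} - x{\left(E{\left(-23,48 \right)},u{\left(-36 \right)} \right)} = \frac{1}{\left(743130 - -1230503\right) - 426389} - 2 \cdot 11 \left(-23\right) = \frac{1}{\left(743130 + 1230503\right) - 426389} - 2 \left(-253\right) = \frac{1}{1973633 - 426389} - -506 = \frac{1}{1547244} + 506 = \frac{782905465}{1547244}$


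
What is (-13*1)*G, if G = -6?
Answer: 78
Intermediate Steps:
(-13*1)*G = -13*1*(-6) = -13*(-6) = 78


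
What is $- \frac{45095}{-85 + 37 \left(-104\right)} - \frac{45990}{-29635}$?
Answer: $\frac{303453799}{23310891} \approx 13.018$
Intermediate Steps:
$- \frac{45095}{-85 + 37 \left(-104\right)} - \frac{45990}{-29635} = - \frac{45095}{-85 - 3848} - - \frac{9198}{5927} = - \frac{45095}{-3933} + \frac{9198}{5927} = \left(-45095\right) \left(- \frac{1}{3933}\right) + \frac{9198}{5927} = \frac{45095}{3933} + \frac{9198}{5927} = \frac{303453799}{23310891}$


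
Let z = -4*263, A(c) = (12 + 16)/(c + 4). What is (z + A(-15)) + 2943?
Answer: 20773/11 ≈ 1888.5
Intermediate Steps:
A(c) = 28/(4 + c)
z = -1052
(z + A(-15)) + 2943 = (-1052 + 28/(4 - 15)) + 2943 = (-1052 + 28/(-11)) + 2943 = (-1052 + 28*(-1/11)) + 2943 = (-1052 - 28/11) + 2943 = -11600/11 + 2943 = 20773/11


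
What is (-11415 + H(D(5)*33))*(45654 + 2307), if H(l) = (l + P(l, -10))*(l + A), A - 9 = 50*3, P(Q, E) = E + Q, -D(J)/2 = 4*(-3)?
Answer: 71244099099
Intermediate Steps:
D(J) = 24 (D(J) = -8*(-3) = -2*(-12) = 24)
A = 159 (A = 9 + 50*3 = 9 + 150 = 159)
H(l) = (-10 + 2*l)*(159 + l) (H(l) = (l + (-10 + l))*(l + 159) = (-10 + 2*l)*(159 + l))
(-11415 + H(D(5)*33))*(45654 + 2307) = (-11415 + (-1590 + 2*(24*33)**2 + 308*(24*33)))*(45654 + 2307) = (-11415 + (-1590 + 2*792**2 + 308*792))*47961 = (-11415 + (-1590 + 2*627264 + 243936))*47961 = (-11415 + (-1590 + 1254528 + 243936))*47961 = (-11415 + 1496874)*47961 = 1485459*47961 = 71244099099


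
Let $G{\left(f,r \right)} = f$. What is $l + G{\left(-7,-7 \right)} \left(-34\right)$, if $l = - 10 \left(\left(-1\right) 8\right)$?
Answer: $318$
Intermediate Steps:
$l = 80$ ($l = \left(-10\right) \left(-8\right) = 80$)
$l + G{\left(-7,-7 \right)} \left(-34\right) = 80 - -238 = 80 + 238 = 318$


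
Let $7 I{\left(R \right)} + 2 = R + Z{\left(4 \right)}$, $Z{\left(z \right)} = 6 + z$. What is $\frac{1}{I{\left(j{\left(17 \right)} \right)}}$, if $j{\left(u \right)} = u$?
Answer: $\frac{7}{25} \approx 0.28$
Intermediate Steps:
$I{\left(R \right)} = \frac{8}{7} + \frac{R}{7}$ ($I{\left(R \right)} = - \frac{2}{7} + \frac{R + \left(6 + 4\right)}{7} = - \frac{2}{7} + \frac{R + 10}{7} = - \frac{2}{7} + \frac{10 + R}{7} = - \frac{2}{7} + \left(\frac{10}{7} + \frac{R}{7}\right) = \frac{8}{7} + \frac{R}{7}$)
$\frac{1}{I{\left(j{\left(17 \right)} \right)}} = \frac{1}{\frac{8}{7} + \frac{1}{7} \cdot 17} = \frac{1}{\frac{8}{7} + \frac{17}{7}} = \frac{1}{\frac{25}{7}} = \frac{7}{25}$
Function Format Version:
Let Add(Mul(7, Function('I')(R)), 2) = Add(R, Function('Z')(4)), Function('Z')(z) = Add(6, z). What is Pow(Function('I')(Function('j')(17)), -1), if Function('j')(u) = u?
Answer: Rational(7, 25) ≈ 0.28000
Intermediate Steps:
Function('I')(R) = Add(Rational(8, 7), Mul(Rational(1, 7), R)) (Function('I')(R) = Add(Rational(-2, 7), Mul(Rational(1, 7), Add(R, Add(6, 4)))) = Add(Rational(-2, 7), Mul(Rational(1, 7), Add(R, 10))) = Add(Rational(-2, 7), Mul(Rational(1, 7), Add(10, R))) = Add(Rational(-2, 7), Add(Rational(10, 7), Mul(Rational(1, 7), R))) = Add(Rational(8, 7), Mul(Rational(1, 7), R)))
Pow(Function('I')(Function('j')(17)), -1) = Pow(Add(Rational(8, 7), Mul(Rational(1, 7), 17)), -1) = Pow(Add(Rational(8, 7), Rational(17, 7)), -1) = Pow(Rational(25, 7), -1) = Rational(7, 25)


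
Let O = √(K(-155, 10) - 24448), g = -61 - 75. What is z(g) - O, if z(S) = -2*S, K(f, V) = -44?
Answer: 272 - 2*I*√6123 ≈ 272.0 - 156.5*I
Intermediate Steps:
g = -136
O = 2*I*√6123 (O = √(-44 - 24448) = √(-24492) = 2*I*√6123 ≈ 156.5*I)
z(g) - O = -2*(-136) - 2*I*√6123 = 272 - 2*I*√6123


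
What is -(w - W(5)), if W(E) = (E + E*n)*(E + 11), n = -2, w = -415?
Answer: 335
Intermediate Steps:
W(E) = -E*(11 + E) (W(E) = (E + E*(-2))*(E + 11) = (E - 2*E)*(11 + E) = (-E)*(11 + E) = -E*(11 + E))
-(w - W(5)) = -(-415 - 5*(-11 - 1*5)) = -(-415 - 5*(-11 - 5)) = -(-415 - 5*(-16)) = -(-415 - 1*(-80)) = -(-415 + 80) = -1*(-335) = 335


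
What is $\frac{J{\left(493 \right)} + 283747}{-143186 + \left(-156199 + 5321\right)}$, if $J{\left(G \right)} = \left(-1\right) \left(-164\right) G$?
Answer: $- \frac{364599}{294064} \approx -1.2399$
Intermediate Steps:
$J{\left(G \right)} = 164 G$
$\frac{J{\left(493 \right)} + 283747}{-143186 + \left(-156199 + 5321\right)} = \frac{164 \cdot 493 + 283747}{-143186 + \left(-156199 + 5321\right)} = \frac{80852 + 283747}{-143186 - 150878} = \frac{364599}{-294064} = 364599 \left(- \frac{1}{294064}\right) = - \frac{364599}{294064}$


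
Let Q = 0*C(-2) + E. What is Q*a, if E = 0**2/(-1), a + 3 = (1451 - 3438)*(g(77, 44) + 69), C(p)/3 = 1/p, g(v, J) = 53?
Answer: 0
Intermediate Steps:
C(p) = 3/p
a = -242417 (a = -3 + (1451 - 3438)*(53 + 69) = -3 - 1987*122 = -3 - 242414 = -242417)
E = 0 (E = 0*(-1) = 0)
Q = 0 (Q = 0*(3/(-2)) + 0 = 0*(3*(-1/2)) + 0 = 0*(-3/2) + 0 = 0 + 0 = 0)
Q*a = 0*(-242417) = 0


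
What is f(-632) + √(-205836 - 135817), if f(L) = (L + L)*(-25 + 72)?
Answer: -59408 + I*√341653 ≈ -59408.0 + 584.51*I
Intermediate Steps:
f(L) = 94*L (f(L) = (2*L)*47 = 94*L)
f(-632) + √(-205836 - 135817) = 94*(-632) + √(-205836 - 135817) = -59408 + √(-341653) = -59408 + I*√341653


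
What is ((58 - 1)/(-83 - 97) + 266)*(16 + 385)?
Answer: 6392341/60 ≈ 1.0654e+5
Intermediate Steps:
((58 - 1)/(-83 - 97) + 266)*(16 + 385) = (57/(-180) + 266)*401 = (57*(-1/180) + 266)*401 = (-19/60 + 266)*401 = (15941/60)*401 = 6392341/60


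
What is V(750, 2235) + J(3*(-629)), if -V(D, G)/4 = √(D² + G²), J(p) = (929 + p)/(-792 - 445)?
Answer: 958/1237 - 60*√24701 ≈ -9429.2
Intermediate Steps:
J(p) = -929/1237 - p/1237 (J(p) = (929 + p)/(-1237) = (929 + p)*(-1/1237) = -929/1237 - p/1237)
V(D, G) = -4*√(D² + G²)
V(750, 2235) + J(3*(-629)) = -4*√(750² + 2235²) + (-929/1237 - 3*(-629)/1237) = -4*√(562500 + 4995225) + (-929/1237 - 1/1237*(-1887)) = -60*√24701 + (-929/1237 + 1887/1237) = -60*√24701 + 958/1237 = 958/1237 - 60*√24701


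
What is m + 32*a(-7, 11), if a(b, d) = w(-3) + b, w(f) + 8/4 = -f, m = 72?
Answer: -120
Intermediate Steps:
w(f) = -2 - f
a(b, d) = 1 + b (a(b, d) = (-2 - 1*(-3)) + b = (-2 + 3) + b = 1 + b)
m + 32*a(-7, 11) = 72 + 32*(1 - 7) = 72 + 32*(-6) = 72 - 192 = -120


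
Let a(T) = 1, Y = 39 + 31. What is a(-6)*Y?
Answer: 70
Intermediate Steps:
Y = 70
a(-6)*Y = 1*70 = 70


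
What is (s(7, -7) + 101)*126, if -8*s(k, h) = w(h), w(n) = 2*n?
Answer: 25893/2 ≈ 12947.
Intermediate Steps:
s(k, h) = -h/4
(s(7, -7) + 101)*126 = (-1/4*(-7) + 101)*126 = (7/4 + 101)*126 = (411/4)*126 = 25893/2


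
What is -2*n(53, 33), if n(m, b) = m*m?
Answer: -5618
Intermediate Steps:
n(m, b) = m²
-2*n(53, 33) = -2*53² = -2*2809 = -5618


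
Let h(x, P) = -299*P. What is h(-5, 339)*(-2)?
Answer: 202722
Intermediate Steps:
h(-5, 339)*(-2) = -299*339*(-2) = -101361*(-2) = 202722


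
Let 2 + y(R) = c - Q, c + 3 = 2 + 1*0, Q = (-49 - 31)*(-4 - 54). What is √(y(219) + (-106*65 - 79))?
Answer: 2*I*√2903 ≈ 107.76*I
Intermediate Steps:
Q = 4640 (Q = -80*(-58) = 4640)
c = -1 (c = -3 + (2 + 1*0) = -3 + (2 + 0) = -3 + 2 = -1)
y(R) = -4643 (y(R) = -2 + (-1 - 1*4640) = -2 + (-1 - 4640) = -2 - 4641 = -4643)
√(y(219) + (-106*65 - 79)) = √(-4643 + (-106*65 - 79)) = √(-4643 + (-6890 - 79)) = √(-4643 - 6969) = √(-11612) = 2*I*√2903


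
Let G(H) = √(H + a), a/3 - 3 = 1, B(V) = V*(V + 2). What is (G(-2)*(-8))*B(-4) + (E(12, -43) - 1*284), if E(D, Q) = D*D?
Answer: -140 - 64*√10 ≈ -342.39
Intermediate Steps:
E(D, Q) = D²
B(V) = V*(2 + V)
a = 12 (a = 9 + 3*1 = 9 + 3 = 12)
G(H) = √(12 + H) (G(H) = √(H + 12) = √(12 + H))
(G(-2)*(-8))*B(-4) + (E(12, -43) - 1*284) = (√(12 - 2)*(-8))*(-4*(2 - 4)) + (12² - 1*284) = (√10*(-8))*(-4*(-2)) + (144 - 284) = -8*√10*8 - 140 = -64*√10 - 140 = -140 - 64*√10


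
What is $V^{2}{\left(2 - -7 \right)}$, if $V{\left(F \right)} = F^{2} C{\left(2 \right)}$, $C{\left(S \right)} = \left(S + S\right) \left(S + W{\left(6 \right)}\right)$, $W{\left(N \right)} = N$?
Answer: $6718464$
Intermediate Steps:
$C{\left(S \right)} = 2 S \left(6 + S\right)$ ($C{\left(S \right)} = \left(S + S\right) \left(S + 6\right) = 2 S \left(6 + S\right)$)
$V{\left(F \right)} = 32 F^{2}$ ($V{\left(F \right)} = F^{2} \cdot 2 \cdot 2 \left(6 + 2\right) = F^{2} \cdot 2 \cdot 2 \cdot 8 = F^{2} \cdot 32 = 32 F^{2}$)
$V^{2}{\left(2 - -7 \right)} = \left(32 \left(2 - -7\right)^{2}\right)^{2} = \left(32 \left(2 + 7\right)^{2}\right)^{2} = \left(32 \cdot 9^{2}\right)^{2} = \left(32 \cdot 81\right)^{2} = 2592^{2} = 6718464$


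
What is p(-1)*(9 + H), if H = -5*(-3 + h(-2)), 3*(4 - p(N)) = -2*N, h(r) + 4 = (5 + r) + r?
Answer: 130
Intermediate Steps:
h(r) = 1 + 2*r (h(r) = -4 + ((5 + r) + r) = -4 + (5 + 2*r) = 1 + 2*r)
p(N) = 4 + 2*N/3 (p(N) = 4 - (-2)*N/3 = 4 + 2*N/3)
H = 30 (H = -5*(-3 + (1 + 2*(-2))) = -5*(-3 + (1 - 4)) = -5*(-3 - 3) = -5*(-6) = 30)
p(-1)*(9 + H) = (4 + (2/3)*(-1))*(9 + 30) = (4 - 2/3)*39 = (10/3)*39 = 130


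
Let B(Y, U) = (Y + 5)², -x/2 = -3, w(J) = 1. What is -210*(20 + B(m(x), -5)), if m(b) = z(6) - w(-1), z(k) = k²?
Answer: -340200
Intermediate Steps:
x = 6 (x = -2*(-3) = 6)
m(b) = 35 (m(b) = 6² - 1*1 = 36 - 1 = 35)
B(Y, U) = (5 + Y)²
-210*(20 + B(m(x), -5)) = -210*(20 + (5 + 35)²) = -210*(20 + 40²) = -210*(20 + 1600) = -210*1620 = -35*9720 = -340200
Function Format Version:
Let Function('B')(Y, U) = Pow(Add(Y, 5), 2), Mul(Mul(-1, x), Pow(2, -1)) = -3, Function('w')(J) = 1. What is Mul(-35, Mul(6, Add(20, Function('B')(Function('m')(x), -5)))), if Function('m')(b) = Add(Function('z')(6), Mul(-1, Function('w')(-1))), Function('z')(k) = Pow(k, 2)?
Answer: -340200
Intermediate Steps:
x = 6 (x = Mul(-2, -3) = 6)
Function('m')(b) = 35 (Function('m')(b) = Add(Pow(6, 2), Mul(-1, 1)) = Add(36, -1) = 35)
Function('B')(Y, U) = Pow(Add(5, Y), 2)
Mul(-35, Mul(6, Add(20, Function('B')(Function('m')(x), -5)))) = Mul(-35, Mul(6, Add(20, Pow(Add(5, 35), 2)))) = Mul(-35, Mul(6, Add(20, Pow(40, 2)))) = Mul(-35, Mul(6, Add(20, 1600))) = Mul(-35, Mul(6, 1620)) = Mul(-35, 9720) = -340200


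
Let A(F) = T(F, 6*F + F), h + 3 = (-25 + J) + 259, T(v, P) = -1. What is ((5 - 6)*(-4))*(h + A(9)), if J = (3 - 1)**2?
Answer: 936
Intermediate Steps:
J = 4 (J = 2**2 = 4)
h = 235 (h = -3 + ((-25 + 4) + 259) = -3 + (-21 + 259) = -3 + 238 = 235)
A(F) = -1
((5 - 6)*(-4))*(h + A(9)) = ((5 - 6)*(-4))*(235 - 1) = -1*(-4)*234 = 4*234 = 936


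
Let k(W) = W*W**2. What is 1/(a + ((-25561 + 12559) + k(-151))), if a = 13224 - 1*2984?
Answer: -1/3445713 ≈ -2.9022e-7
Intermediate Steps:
k(W) = W**3
a = 10240 (a = 13224 - 2984 = 10240)
1/(a + ((-25561 + 12559) + k(-151))) = 1/(10240 + ((-25561 + 12559) + (-151)**3)) = 1/(10240 + (-13002 - 3442951)) = 1/(10240 - 3455953) = 1/(-3445713) = -1/3445713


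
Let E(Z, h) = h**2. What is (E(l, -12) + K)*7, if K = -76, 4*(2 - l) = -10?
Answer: 476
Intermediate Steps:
l = 9/2 (l = 2 - 1/4*(-10) = 2 + 5/2 = 9/2 ≈ 4.5000)
(E(l, -12) + K)*7 = ((-12)**2 - 76)*7 = (144 - 76)*7 = 68*7 = 476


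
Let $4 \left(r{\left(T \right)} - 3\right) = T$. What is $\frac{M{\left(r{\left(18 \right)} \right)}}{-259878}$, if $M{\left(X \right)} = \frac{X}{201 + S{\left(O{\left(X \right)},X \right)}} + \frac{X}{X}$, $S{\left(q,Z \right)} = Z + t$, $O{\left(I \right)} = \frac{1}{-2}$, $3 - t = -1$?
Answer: $- \frac{44}{11044815} \approx -3.9838 \cdot 10^{-6}$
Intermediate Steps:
$t = 4$ ($t = 3 - -1 = 3 + 1 = 4$)
$r{\left(T \right)} = 3 + \frac{T}{4}$
$O{\left(I \right)} = - \frac{1}{2}$
$S{\left(q,Z \right)} = 4 + Z$ ($S{\left(q,Z \right)} = Z + 4 = 4 + Z$)
$M{\left(X \right)} = 1 + \frac{X}{205 + X}$ ($M{\left(X \right)} = \frac{X}{201 + \left(4 + X\right)} + \frac{X}{X} = \frac{X}{205 + X} + 1 = 1 + \frac{X}{205 + X}$)
$\frac{M{\left(r{\left(18 \right)} \right)}}{-259878} = \frac{\frac{1}{205 + \left(3 + \frac{1}{4} \cdot 18\right)} \left(205 + 2 \left(3 + \frac{1}{4} \cdot 18\right)\right)}{-259878} = \frac{205 + 2 \left(3 + \frac{9}{2}\right)}{205 + \left(3 + \frac{9}{2}\right)} \left(- \frac{1}{259878}\right) = \frac{205 + 2 \cdot \frac{15}{2}}{205 + \frac{15}{2}} \left(- \frac{1}{259878}\right) = \frac{205 + 15}{\frac{425}{2}} \left(- \frac{1}{259878}\right) = \frac{2}{425} \cdot 220 \left(- \frac{1}{259878}\right) = \frac{88}{85} \left(- \frac{1}{259878}\right) = - \frac{44}{11044815}$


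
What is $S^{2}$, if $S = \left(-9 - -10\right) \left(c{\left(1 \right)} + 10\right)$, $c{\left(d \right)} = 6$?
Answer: $256$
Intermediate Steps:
$S = 16$ ($S = \left(-9 - -10\right) \left(6 + 10\right) = \left(-9 + 10\right) 16 = 1 \cdot 16 = 16$)
$S^{2} = 16^{2} = 256$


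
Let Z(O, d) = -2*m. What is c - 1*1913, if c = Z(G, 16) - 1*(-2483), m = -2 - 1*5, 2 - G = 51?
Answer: 584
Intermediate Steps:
G = -49 (G = 2 - 1*51 = 2 - 51 = -49)
m = -7 (m = -2 - 5 = -7)
Z(O, d) = 14 (Z(O, d) = -2*(-7) = 14)
c = 2497 (c = 14 - 1*(-2483) = 14 + 2483 = 2497)
c - 1*1913 = 2497 - 1*1913 = 2497 - 1913 = 584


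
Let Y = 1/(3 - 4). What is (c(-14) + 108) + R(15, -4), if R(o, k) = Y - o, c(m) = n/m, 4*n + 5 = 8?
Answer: 5149/56 ≈ 91.946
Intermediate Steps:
n = ¾ (n = -5/4 + (¼)*8 = -5/4 + 2 = ¾ ≈ 0.75000)
Y = -1 (Y = 1/(-1) = -1)
c(m) = 3/(4*m)
R(o, k) = -1 - o
(c(-14) + 108) + R(15, -4) = ((¾)/(-14) + 108) + (-1 - 1*15) = ((¾)*(-1/14) + 108) + (-1 - 15) = (-3/56 + 108) - 16 = 6045/56 - 16 = 5149/56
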